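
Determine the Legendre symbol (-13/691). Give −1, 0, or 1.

First reduce: -13 ≡ 678 (mod 691).
Pull out 2: since 691 ≡ 3 (mod 8), (2/691) = -1.
Reciprocity: 339 ≡ 3 and 691 ≡ 3 (mod 4), so (339/691) = −(691/339).
Reduce top mod 339: now compute (13/339).
Reciprocity: 13 ≡ 1 and 339 ≡ 3 (mod 4), so (13/339) = +(339/13).
Reduce top mod 13: now compute (1/13).
Reached (1/13) = 1. Collecting the sign flips along the way, the symbol is +1.

1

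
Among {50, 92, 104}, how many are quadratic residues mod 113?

(50/113) = +1 → QR.
(92/113) = -1 → non-residue.
(104/113) = +1 → QR.
Total quadratic residues among the 3: 2.

2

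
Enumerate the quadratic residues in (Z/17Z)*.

1 2 4 8 9 13 15 16

Square k = 1,…,8 (k and 17−k give the same square):
1²=1, 2²=4, 3²=9, 4²=16, 5²≡8, 6²≡2, 7²≡15, 8²≡13 (mod 17).
So the quadratic residues mod 17 are {1, 2, 4, 8, 9, 13, 15, 16}.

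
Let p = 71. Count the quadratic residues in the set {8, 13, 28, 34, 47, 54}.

2

(8/71) = +1 → QR.
(13/71) = -1 → non-residue.
(28/71) = -1 → non-residue.
(34/71) = -1 → non-residue.
(47/71) = -1 → non-residue.
(54/71) = +1 → QR.
Total quadratic residues among the 6: 2.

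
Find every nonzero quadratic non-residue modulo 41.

3 6 7 11 12 13 14 15 17 19 22 24 26 27 28 29 30 34 35 38

Square k = 1,…,20 (k and 41−k give the same square):
1²=1, 2²=4, 3²=9, 4²=16, 5²=25, 6²=36, 7²≡8, 8²≡23, 9²≡40, 10²≡18, 11²≡39, 12²≡21, 13²≡5, 14²≡32, 15²≡20, 16²≡10, 17²≡2, 18²≡37, 19²≡33, 20²≡31 (mod 41).
The residues are {1, 2, 4, 5, 8, 9, 10, 16, 18, 20, 21, 23, 25, 31, 32, 33, 36, 37, 39, 40}; the non-residues are the remaining 20 nonzero classes.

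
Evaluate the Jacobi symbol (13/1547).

Reciprocity: 13 ≡ 1 and 1547 ≡ 3 (mod 4), so (13/1547) = +(1547/13).
Reduce top mod 13: now compute (0/13).
Top reduces to 0: gcd > 1, so the symbol is 0.

0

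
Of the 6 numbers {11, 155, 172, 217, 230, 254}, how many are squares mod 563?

3

(11/563) = +1 → QR.
(155/563) = +1 → QR.
(172/563) = -1 → non-residue.
(217/563) = -1 → non-residue.
(230/563) = +1 → QR.
(254/563) = -1 → non-residue.
Total quadratic residues among the 6: 3.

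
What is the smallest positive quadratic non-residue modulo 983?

(2/983) = +1, so 2 is a residue.
(3/983) = +1, so 3 is a residue.
(4/983) = +1, so 4 is a residue.
(5/983) = −1, so 5 is the smallest positive non-residue mod 983.

5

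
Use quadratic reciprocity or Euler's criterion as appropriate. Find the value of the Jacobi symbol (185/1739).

0

Reciprocity: 185 ≡ 1 and 1739 ≡ 3 (mod 4), so (185/1739) = +(1739/185).
Reduce top mod 185: now compute (74/185).
Pull out 2: since 185 ≡ 1 (mod 8), (2/185) = +1.
Reciprocity: 37 ≡ 1 and 185 ≡ 1 (mod 4), so (37/185) = +(185/37).
Reduce top mod 37: now compute (0/37).
Top reduces to 0: gcd > 1, so the symbol is 0.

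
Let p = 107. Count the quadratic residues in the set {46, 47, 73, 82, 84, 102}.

2

(46/107) = -1 → non-residue.
(47/107) = +1 → QR.
(73/107) = -1 → non-residue.
(82/107) = -1 → non-residue.
(84/107) = -1 → non-residue.
(102/107) = +1 → QR.
Total quadratic residues among the 6: 2.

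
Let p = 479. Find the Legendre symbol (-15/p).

First reduce: -15 ≡ 464 (mod 479).
Pull out 2^4: since 479 ≡ 7 (mod 8), (2/479) = +1, so (2/479)^4 = +1.
Reciprocity: 29 ≡ 1 and 479 ≡ 3 (mod 4), so (29/479) = +(479/29).
Reduce top mod 29: now compute (15/29).
Reciprocity: 15 ≡ 3 and 29 ≡ 1 (mod 4), so (15/29) = +(29/15).
Reduce top mod 15: now compute (14/15).
Pull out 2: since 15 ≡ 7 (mod 8), (2/15) = +1.
Reciprocity: 7 ≡ 3 and 15 ≡ 3 (mod 4), so (7/15) = −(15/7).
Reduce top mod 7: now compute (1/7).
Reached (1/7) = 1. Collecting the sign flips along the way, the symbol is -1.

-1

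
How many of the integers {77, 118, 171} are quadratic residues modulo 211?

1

(77/211) = -1 → non-residue.
(118/211) = -1 → non-residue.
(171/211) = +1 → QR.
Total quadratic residues among the 3: 1.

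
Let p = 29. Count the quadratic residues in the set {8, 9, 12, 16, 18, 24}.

(8/29) = -1 → non-residue.
(9/29) = +1 → QR.
(12/29) = -1 → non-residue.
(16/29) = +1 → QR.
(18/29) = -1 → non-residue.
(24/29) = +1 → QR.
Total quadratic residues among the 6: 3.

3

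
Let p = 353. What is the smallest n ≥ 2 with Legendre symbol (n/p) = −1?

(2/353) = +1, so 2 is a residue.
(3/353) = −1, so 3 is the smallest positive non-residue mod 353.

3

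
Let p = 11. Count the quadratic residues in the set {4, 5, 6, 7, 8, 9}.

(4/11) = +1 → QR.
(5/11) = +1 → QR.
(6/11) = -1 → non-residue.
(7/11) = -1 → non-residue.
(8/11) = -1 → non-residue.
(9/11) = +1 → QR.
Total quadratic residues among the 6: 3.

3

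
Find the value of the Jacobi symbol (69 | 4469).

1

Reciprocity: 69 ≡ 1 and 4469 ≡ 1 (mod 4), so (69/4469) = +(4469/69).
Reduce top mod 69: now compute (53/69).
Reciprocity: 53 ≡ 1 and 69 ≡ 1 (mod 4), so (53/69) = +(69/53).
Reduce top mod 53: now compute (16/53).
Pull out 2^4: since 53 ≡ 5 (mod 8), (2/53) = -1, so (2/53)^4 = +1.
Reached (1/53) = 1. Collecting the sign flips along the way, the symbol is +1.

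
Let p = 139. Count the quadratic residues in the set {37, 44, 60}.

(37/139) = +1 → QR.
(44/139) = +1 → QR.
(60/139) = -1 → non-residue.
Total quadratic residues among the 3: 2.

2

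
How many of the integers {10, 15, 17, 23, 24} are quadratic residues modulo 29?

(10/29) = -1 → non-residue.
(15/29) = -1 → non-residue.
(17/29) = -1 → non-residue.
(23/29) = +1 → QR.
(24/29) = +1 → QR.
Total quadratic residues among the 5: 2.

2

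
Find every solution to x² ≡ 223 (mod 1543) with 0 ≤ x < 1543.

397, 1146

Since 1543 ≡ 3 (mod 4), a square root of 223 is 223^((1543+1)/4) = 223^386 mod 1543.
Repeated squaring: 223^2≡353, 223^4≡1169, 223^8≡1006, 223^16≡1371, 223^32≡267, 223^64≡311, 223^128≡1055, 223^256≡522 (mod 1543).
223^386 = 223^(256+128+2) ≡ 1146 (mod 1543).
Check: 1146² = 1313316 ≡ 223 (mod 1543). The two roots are 397 and 1146.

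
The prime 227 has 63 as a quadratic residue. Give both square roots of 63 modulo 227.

111, 116

Since 227 ≡ 3 (mod 4), a square root of 63 is 63^((227+1)/4) = 63^57 mod 227.
Repeated squaring: 63^2≡110, 63^4≡69, 63^8≡221, 63^16≡36, 63^32≡161 (mod 227).
63^57 = 63^(32+16+8+1) ≡ 116 (mod 227).
Check: 116² = 13456 ≡ 63 (mod 227). The two roots are 111 and 116.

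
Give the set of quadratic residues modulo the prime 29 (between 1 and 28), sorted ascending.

Square k = 1,…,14 (k and 29−k give the same square):
1²=1, 2²=4, 3²=9, 4²=16, 5²=25, 6²≡7, 7²≡20, 8²≡6, 9²≡23, 10²≡13, 11²≡5, 12²≡28, 13²≡24, 14²≡22 (mod 29).
So the quadratic residues mod 29 are {1, 4, 5, 6, 7, 9, 13, 16, 20, 22, 23, 24, 25, 28}.

1,4,5,6,7,9,13,16,20,22,23,24,25,28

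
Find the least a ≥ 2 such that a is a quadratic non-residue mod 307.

2

(2/307) = −1, so 2 is the smallest positive non-residue mod 307.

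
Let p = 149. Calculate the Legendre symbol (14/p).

-1

Pull out 2: since 149 ≡ 5 (mod 8), (2/149) = -1.
Reciprocity: 7 ≡ 3 and 149 ≡ 1 (mod 4), so (7/149) = +(149/7).
Reduce top mod 7: now compute (2/7).
Pull out 2: since 7 ≡ 7 (mod 8), (2/7) = +1.
Reached (1/7) = 1. Collecting the sign flips along the way, the symbol is -1.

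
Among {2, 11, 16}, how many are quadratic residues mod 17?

(2/17) = +1 → QR.
(11/17) = -1 → non-residue.
(16/17) = +1 → QR.
Total quadratic residues among the 3: 2.

2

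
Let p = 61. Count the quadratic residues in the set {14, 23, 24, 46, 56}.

3

(14/61) = +1 → QR.
(23/61) = -1 → non-residue.
(24/61) = -1 → non-residue.
(46/61) = +1 → QR.
(56/61) = +1 → QR.
Total quadratic residues among the 5: 3.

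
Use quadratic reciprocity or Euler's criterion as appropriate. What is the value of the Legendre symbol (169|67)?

Euler's criterion: (169/67) ≡ 35^33 (mod 67).
35^2 ≡ 19 (mod 67)
35^4 ≡ 26 (mod 67)
35^8 ≡ 6 (mod 67)
35^16 ≡ 36 (mod 67)
35^32 ≡ 23 (mod 67)
35^33 = 35^(32+1) ≡ 1 (mod 67).
Result is 1, so (169/67) = 1.

1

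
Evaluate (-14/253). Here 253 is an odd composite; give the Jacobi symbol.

-1

First reduce: -14 ≡ 239 (mod 253).
Reciprocity: 239 ≡ 3 and 253 ≡ 1 (mod 4), so (239/253) = +(253/239).
Reduce top mod 239: now compute (14/239).
Pull out 2: since 239 ≡ 7 (mod 8), (2/239) = +1.
Reciprocity: 7 ≡ 3 and 239 ≡ 3 (mod 4), so (7/239) = −(239/7).
Reduce top mod 7: now compute (1/7).
Reached (1/7) = 1. Collecting the sign flips along the way, the symbol is -1.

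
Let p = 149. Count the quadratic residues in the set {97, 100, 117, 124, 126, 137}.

2

(97/149) = -1 → non-residue.
(100/149) = +1 → QR.
(117/149) = -1 → non-residue.
(124/149) = +1 → QR.
(126/149) = -1 → non-residue.
(137/149) = -1 → non-residue.
Total quadratic residues among the 6: 2.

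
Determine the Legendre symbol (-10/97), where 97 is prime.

First reduce: -10 ≡ 87 (mod 97).
Reciprocity: 87 ≡ 3 and 97 ≡ 1 (mod 4), so (87/97) = +(97/87).
Reduce top mod 87: now compute (10/87).
Pull out 2: since 87 ≡ 7 (mod 8), (2/87) = +1.
Reciprocity: 5 ≡ 1 and 87 ≡ 3 (mod 4), so (5/87) = +(87/5).
Reduce top mod 5: now compute (2/5).
Pull out 2: since 5 ≡ 5 (mod 8), (2/5) = -1.
Reached (1/5) = 1. Collecting the sign flips along the way, the symbol is -1.

-1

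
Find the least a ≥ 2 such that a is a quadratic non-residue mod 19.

(2/19) = −1, so 2 is the smallest positive non-residue mod 19.

2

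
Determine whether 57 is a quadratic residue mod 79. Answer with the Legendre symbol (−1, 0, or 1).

-1

Reciprocity: 57 ≡ 1 and 79 ≡ 3 (mod 4), so (57/79) = +(79/57).
Reduce top mod 57: now compute (22/57).
Pull out 2: since 57 ≡ 1 (mod 8), (2/57) = +1.
Reciprocity: 11 ≡ 3 and 57 ≡ 1 (mod 4), so (11/57) = +(57/11).
Reduce top mod 11: now compute (2/11).
Pull out 2: since 11 ≡ 3 (mod 8), (2/11) = -1.
Reached (1/11) = 1. Collecting the sign flips along the way, the symbol is -1.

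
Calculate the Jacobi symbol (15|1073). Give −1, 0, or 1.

1

Reciprocity: 15 ≡ 3 and 1073 ≡ 1 (mod 4), so (15/1073) = +(1073/15).
Reduce top mod 15: now compute (8/15).
Pull out 2^3: since 15 ≡ 7 (mod 8), (2/15) = +1, so (2/15)^3 = +1.
Reached (1/15) = 1. Collecting the sign flips along the way, the symbol is +1.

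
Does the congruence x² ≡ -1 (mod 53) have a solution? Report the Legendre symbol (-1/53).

1

First reduce: -1 ≡ 52 (mod 53).
Pull out 2^2: since 53 ≡ 5 (mod 8), (2/53) = -1, so (2/53)^2 = +1.
Reciprocity: 13 ≡ 1 and 53 ≡ 1 (mod 4), so (13/53) = +(53/13).
Reduce top mod 13: now compute (1/13).
Reached (1/13) = 1. Collecting the sign flips along the way, the symbol is +1.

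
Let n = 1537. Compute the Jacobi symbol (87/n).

Reciprocity: 87 ≡ 3 and 1537 ≡ 1 (mod 4), so (87/1537) = +(1537/87).
Reduce top mod 87: now compute (58/87).
Pull out 2: since 87 ≡ 7 (mod 8), (2/87) = +1.
Reciprocity: 29 ≡ 1 and 87 ≡ 3 (mod 4), so (29/87) = +(87/29).
Reduce top mod 29: now compute (0/29).
Top reduces to 0: gcd > 1, so the symbol is 0.

0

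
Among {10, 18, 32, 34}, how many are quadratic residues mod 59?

(10/59) = -1 → non-residue.
(18/59) = -1 → non-residue.
(32/59) = -1 → non-residue.
(34/59) = -1 → non-residue.
Total quadratic residues among the 4: 0.

0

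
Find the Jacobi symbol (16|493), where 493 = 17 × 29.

Pull out 2^4: since 493 ≡ 5 (mod 8), (2/493) = -1, so (2/493)^4 = +1.
Reached (1/493) = 1. Collecting the sign flips along the way, the symbol is +1.

1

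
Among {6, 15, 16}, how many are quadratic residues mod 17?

2

(6/17) = -1 → non-residue.
(15/17) = +1 → QR.
(16/17) = +1 → QR.
Total quadratic residues among the 3: 2.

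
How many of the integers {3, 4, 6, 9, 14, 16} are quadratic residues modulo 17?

3

(3/17) = -1 → non-residue.
(4/17) = +1 → QR.
(6/17) = -1 → non-residue.
(9/17) = +1 → QR.
(14/17) = -1 → non-residue.
(16/17) = +1 → QR.
Total quadratic residues among the 6: 3.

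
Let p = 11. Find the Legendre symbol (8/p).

-1

Pull out 2^3: since 11 ≡ 3 (mod 8), (2/11) = -1, so (2/11)^3 = -1.
Reached (1/11) = 1. Collecting the sign flips along the way, the symbol is -1.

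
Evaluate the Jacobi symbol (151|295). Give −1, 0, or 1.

Reciprocity: 151 ≡ 3 and 295 ≡ 3 (mod 4), so (151/295) = −(295/151).
Reduce top mod 151: now compute (144/151).
Pull out 2^4: since 151 ≡ 7 (mod 8), (2/151) = +1, so (2/151)^4 = +1.
Reciprocity: 9 ≡ 1 and 151 ≡ 3 (mod 4), so (9/151) = +(151/9).
Reduce top mod 9: now compute (7/9).
Reciprocity: 7 ≡ 3 and 9 ≡ 1 (mod 4), so (7/9) = +(9/7).
Reduce top mod 7: now compute (2/7).
Pull out 2: since 7 ≡ 7 (mod 8), (2/7) = +1.
Reached (1/7) = 1. Collecting the sign flips along the way, the symbol is -1.

-1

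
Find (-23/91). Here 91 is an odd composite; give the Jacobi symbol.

-1

First reduce: -23 ≡ 68 (mod 91).
Pull out 2^2: since 91 ≡ 3 (mod 8), (2/91) = -1, so (2/91)^2 = +1.
Reciprocity: 17 ≡ 1 and 91 ≡ 3 (mod 4), so (17/91) = +(91/17).
Reduce top mod 17: now compute (6/17).
Pull out 2: since 17 ≡ 1 (mod 8), (2/17) = +1.
Reciprocity: 3 ≡ 3 and 17 ≡ 1 (mod 4), so (3/17) = +(17/3).
Reduce top mod 3: now compute (2/3).
Pull out 2: since 3 ≡ 3 (mod 8), (2/3) = -1.
Reached (1/3) = 1. Collecting the sign flips along the way, the symbol is -1.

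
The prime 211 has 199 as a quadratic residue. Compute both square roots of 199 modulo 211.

58, 153

Since 211 ≡ 3 (mod 4), a square root of 199 is 199^((211+1)/4) = 199^53 mod 211.
Repeated squaring: 199^2≡144, 199^4≡58, 199^8≡199, 199^16≡144, 199^32≡58 (mod 211).
199^53 = 199^(32+16+4+1) ≡ 58 (mod 211).
Check: 58² = 3364 ≡ 199 (mod 211). The two roots are 58 and 153.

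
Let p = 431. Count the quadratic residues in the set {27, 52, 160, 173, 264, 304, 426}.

5

(27/431) = +1 → QR.
(52/431) = -1 → non-residue.
(160/431) = +1 → QR.
(173/431) = +1 → QR.
(264/431) = +1 → QR.
(304/431) = +1 → QR.
(426/431) = -1 → non-residue.
Total quadratic residues among the 7: 5.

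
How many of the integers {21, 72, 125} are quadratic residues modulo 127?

(21/127) = +1 → QR.
(72/127) = +1 → QR.
(125/127) = -1 → non-residue.
Total quadratic residues among the 3: 2.

2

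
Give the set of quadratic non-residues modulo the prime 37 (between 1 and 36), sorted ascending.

2, 5, 6, 8, 13, 14, 15, 17, 18, 19, 20, 22, 23, 24, 29, 31, 32, 35

Square k = 1,…,18 (k and 37−k give the same square):
1²=1, 2²=4, 3²=9, 4²=16, 5²=25, 6²=36, 7²≡12, 8²≡27, 9²≡7, 10²≡26, 11²≡10, 12²≡33, 13²≡21, 14²≡11, 15²≡3, 16²≡34, 17²≡30, 18²≡28 (mod 37).
The residues are {1, 3, 4, 7, 9, 10, 11, 12, 16, 21, 25, 26, 27, 28, 30, 33, 34, 36}; the non-residues are the remaining 18 nonzero classes.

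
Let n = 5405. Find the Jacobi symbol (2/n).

Pull out 2: since 5405 ≡ 5 (mod 8), (2/5405) = -1.
Reached (1/5405) = 1. Collecting the sign flips along the way, the symbol is -1.

-1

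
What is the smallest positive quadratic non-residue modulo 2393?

(2/2393) = +1, so 2 is a residue.
(3/2393) = −1, so 3 is the smallest positive non-residue mod 2393.

3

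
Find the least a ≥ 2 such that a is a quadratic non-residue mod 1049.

(2/1049) = +1, so 2 is a residue.
(3/1049) = −1, so 3 is the smallest positive non-residue mod 1049.

3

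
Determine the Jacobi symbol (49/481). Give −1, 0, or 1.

Reciprocity: 49 ≡ 1 and 481 ≡ 1 (mod 4), so (49/481) = +(481/49).
Reduce top mod 49: now compute (40/49).
Pull out 2^3: since 49 ≡ 1 (mod 8), (2/49) = +1, so (2/49)^3 = +1.
Reciprocity: 5 ≡ 1 and 49 ≡ 1 (mod 4), so (5/49) = +(49/5).
Reduce top mod 5: now compute (4/5).
Pull out 2^2: since 5 ≡ 5 (mod 8), (2/5) = -1, so (2/5)^2 = +1.
Reached (1/5) = 1. Collecting the sign flips along the way, the symbol is +1.

1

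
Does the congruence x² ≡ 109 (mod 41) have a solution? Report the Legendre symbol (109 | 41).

Euler's criterion: (109/41) ≡ 27^20 (mod 41).
27^2 ≡ 32 (mod 41)
27^4 ≡ 40 (mod 41)
27^8 ≡ 1 (mod 41)
27^16 ≡ 1 (mod 41)
27^20 = 27^(16+4) ≡ 40 (mod 41).
Result is 40 ≡ −1, so (109/41) = −1.

-1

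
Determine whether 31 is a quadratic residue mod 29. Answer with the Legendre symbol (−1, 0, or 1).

-1

Euler's criterion: (31/29) ≡ 2^14 (mod 29).
2^2 ≡ 4 (mod 29)
2^4 ≡ 16 (mod 29)
2^8 ≡ 24 (mod 29)
2^14 = 2^(8+4+2) ≡ 28 (mod 29).
Result is 28 ≡ −1, so (31/29) = −1.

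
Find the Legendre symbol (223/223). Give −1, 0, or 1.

0

First reduce: 223 ≡ 0 (mod 223).
Top reduces to 0: gcd > 1, so the symbol is 0.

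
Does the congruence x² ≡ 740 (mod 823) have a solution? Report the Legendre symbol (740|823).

Euler's criterion: (740/823) ≡ 740^411 (mod 823).
740^2 ≡ 305 (mod 823)
740^4 ≡ 26 (mod 823)
740^8 ≡ 676 (mod 823)
740^16 ≡ 211 (mod 823)
740^32 ≡ 79 (mod 823)
740^64 ≡ 480 (mod 823)
740^128 ≡ 783 (mod 823)
740^256 ≡ 777 (mod 823)
740^411 = 740^(256+128+16+8+2+1) ≡ 822 (mod 823).
Result is 822 ≡ −1, so (740/823) = −1.

-1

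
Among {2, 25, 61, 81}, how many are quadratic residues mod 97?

(2/97) = +1 → QR.
(25/97) = +1 → QR.
(61/97) = +1 → QR.
(81/97) = +1 → QR.
Total quadratic residues among the 4: 4.

4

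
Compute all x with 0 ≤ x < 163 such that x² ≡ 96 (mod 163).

52, 111

Since 163 ≡ 3 (mod 4), a square root of 96 is 96^((163+1)/4) = 96^41 mod 163.
Repeated squaring: 96^2≡88, 96^4≡83, 96^8≡43, 96^16≡56, 96^32≡39 (mod 163).
96^41 = 96^(32+8+1) ≡ 111 (mod 163).
Check: 111² = 12321 ≡ 96 (mod 163). The two roots are 52 and 111.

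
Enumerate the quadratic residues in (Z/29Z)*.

1, 4, 5, 6, 7, 9, 13, 16, 20, 22, 23, 24, 25, 28

Square k = 1,…,14 (k and 29−k give the same square):
1²=1, 2²=4, 3²=9, 4²=16, 5²=25, 6²≡7, 7²≡20, 8²≡6, 9²≡23, 10²≡13, 11²≡5, 12²≡28, 13²≡24, 14²≡22 (mod 29).
So the quadratic residues mod 29 are {1, 4, 5, 6, 7, 9, 13, 16, 20, 22, 23, 24, 25, 28}.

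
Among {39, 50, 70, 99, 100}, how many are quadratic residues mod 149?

2

(39/149) = +1 → QR.
(50/149) = -1 → non-residue.
(70/149) = -1 → non-residue.
(99/149) = -1 → non-residue.
(100/149) = +1 → QR.
Total quadratic residues among the 5: 2.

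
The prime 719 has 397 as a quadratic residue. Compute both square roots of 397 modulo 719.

Since 719 ≡ 3 (mod 4), a square root of 397 is 397^((719+1)/4) = 397^180 mod 719.
Repeated squaring: 397^2≡148, 397^4≡334, 397^8≡111, 397^16≡98, 397^32≡257, 397^64≡620, 397^128≡454 (mod 719).
397^180 = 397^(128+32+16+4) ≡ 624 (mod 719).
Check: 624² = 389376 ≡ 397 (mod 719). The two roots are 95 and 624.

95, 624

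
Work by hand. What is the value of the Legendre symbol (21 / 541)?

Reciprocity: 21 ≡ 1 and 541 ≡ 1 (mod 4), so (21/541) = +(541/21).
Reduce top mod 21: now compute (16/21).
Pull out 2^4: since 21 ≡ 5 (mod 8), (2/21) = -1, so (2/21)^4 = +1.
Reached (1/21) = 1. Collecting the sign flips along the way, the symbol is +1.

1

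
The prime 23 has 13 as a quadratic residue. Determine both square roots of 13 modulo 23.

6, 17

Since 23 ≡ 3 (mod 4), a square root of 13 is 13^((23+1)/4) = 13^6 mod 23.
Repeated squaring: 13^2≡8, 13^4≡18 (mod 23).
13^6 = 13^(4+2) ≡ 6 (mod 23).
Check: 6² = 36 ≡ 13 (mod 23). The two roots are 6 and 17.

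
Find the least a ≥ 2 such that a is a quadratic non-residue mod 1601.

(2/1601) = +1, so 2 is a residue.
(3/1601) = −1, so 3 is the smallest positive non-residue mod 1601.

3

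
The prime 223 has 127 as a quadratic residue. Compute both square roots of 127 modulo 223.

Since 223 ≡ 3 (mod 4), a square root of 127 is 127^((223+1)/4) = 127^56 mod 223.
Repeated squaring: 127^2≡73, 127^4≡200, 127^8≡83, 127^16≡199, 127^32≡130 (mod 223).
127^56 = 127^(32+16+8) ≡ 166 (mod 223).
Check: 166² = 27556 ≡ 127 (mod 223). The two roots are 57 and 166.

57, 166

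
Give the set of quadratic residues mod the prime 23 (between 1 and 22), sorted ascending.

1, 2, 3, 4, 6, 8, 9, 12, 13, 16, 18

Square k = 1,…,11 (k and 23−k give the same square):
1²=1, 2²=4, 3²=9, 4²=16, 5²≡2, 6²≡13, 7²≡3, 8²≡18, 9²≡12, 10²≡8, 11²≡6 (mod 23).
So the quadratic residues mod 23 are {1, 2, 3, 4, 6, 8, 9, 12, 13, 16, 18}.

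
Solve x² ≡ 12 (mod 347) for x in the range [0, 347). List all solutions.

Since 347 ≡ 3 (mod 4), a square root of 12 is 12^((347+1)/4) = 12^87 mod 347.
Repeated squaring: 12^2≡144, 12^4≡263, 12^8≡116, 12^16≡270, 12^32≡30, 12^64≡206 (mod 347).
12^87 = 12^(64+16+4+2+1) ≡ 157 (mod 347).
Check: 157² = 24649 ≡ 12 (mod 347). The two roots are 157 and 190.

157, 190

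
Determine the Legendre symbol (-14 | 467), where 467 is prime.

1

First reduce: -14 ≡ 453 (mod 467).
Reciprocity: 453 ≡ 1 and 467 ≡ 3 (mod 4), so (453/467) = +(467/453).
Reduce top mod 453: now compute (14/453).
Pull out 2: since 453 ≡ 5 (mod 8), (2/453) = -1.
Reciprocity: 7 ≡ 3 and 453 ≡ 1 (mod 4), so (7/453) = +(453/7).
Reduce top mod 7: now compute (5/7).
Reciprocity: 5 ≡ 1 and 7 ≡ 3 (mod 4), so (5/7) = +(7/5).
Reduce top mod 5: now compute (2/5).
Pull out 2: since 5 ≡ 5 (mod 8), (2/5) = -1.
Reached (1/5) = 1. Collecting the sign flips along the way, the symbol is +1.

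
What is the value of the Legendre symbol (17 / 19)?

Reciprocity: 17 ≡ 1 and 19 ≡ 3 (mod 4), so (17/19) = +(19/17).
Reduce top mod 17: now compute (2/17).
Pull out 2: since 17 ≡ 1 (mod 8), (2/17) = +1.
Reached (1/17) = 1. Collecting the sign flips along the way, the symbol is +1.

1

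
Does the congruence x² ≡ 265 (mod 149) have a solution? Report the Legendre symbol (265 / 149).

1

First reduce: 265 ≡ 116 (mod 149).
Pull out 2^2: since 149 ≡ 5 (mod 8), (2/149) = -1, so (2/149)^2 = +1.
Reciprocity: 29 ≡ 1 and 149 ≡ 1 (mod 4), so (29/149) = +(149/29).
Reduce top mod 29: now compute (4/29).
Pull out 2^2: since 29 ≡ 5 (mod 8), (2/29) = -1, so (2/29)^2 = +1.
Reached (1/29) = 1. Collecting the sign flips along the way, the symbol is +1.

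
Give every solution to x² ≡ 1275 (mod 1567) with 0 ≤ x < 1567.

Since 1567 ≡ 3 (mod 4), a square root of 1275 is 1275^((1567+1)/4) = 1275^392 mod 1567.
Repeated squaring: 1275^2≡646, 1275^4≡494, 1275^8≡1151, 1275^16≡686, 1275^32≡496, 1275^64≡1564, 1275^128≡9, 1275^256≡81 (mod 1567).
1275^392 = 1275^(256+128+8) ≡ 734 (mod 1567).
Check: 734² = 538756 ≡ 1275 (mod 1567). The two roots are 734 and 833.

734, 833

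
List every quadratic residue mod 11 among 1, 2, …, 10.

Square k = 1,…,5 (k and 11−k give the same square):
1²=1, 2²=4, 3²=9, 4²≡5, 5²≡3 (mod 11).
So the quadratic residues mod 11 are {1, 3, 4, 5, 9}.

1 3 4 5 9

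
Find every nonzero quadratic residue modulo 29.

Square k = 1,…,14 (k and 29−k give the same square):
1²=1, 2²=4, 3²=9, 4²=16, 5²=25, 6²≡7, 7²≡20, 8²≡6, 9²≡23, 10²≡13, 11²≡5, 12²≡28, 13²≡24, 14²≡22 (mod 29).
So the quadratic residues mod 29 are {1, 4, 5, 6, 7, 9, 13, 16, 20, 22, 23, 24, 25, 28}.

1, 4, 5, 6, 7, 9, 13, 16, 20, 22, 23, 24, 25, 28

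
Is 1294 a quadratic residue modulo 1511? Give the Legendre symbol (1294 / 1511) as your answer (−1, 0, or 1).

Pull out 2: since 1511 ≡ 7 (mod 8), (2/1511) = +1.
Reciprocity: 647 ≡ 3 and 1511 ≡ 3 (mod 4), so (647/1511) = −(1511/647).
Reduce top mod 647: now compute (217/647).
Reciprocity: 217 ≡ 1 and 647 ≡ 3 (mod 4), so (217/647) = +(647/217).
Reduce top mod 217: now compute (213/217).
Reciprocity: 213 ≡ 1 and 217 ≡ 1 (mod 4), so (213/217) = +(217/213).
Reduce top mod 213: now compute (4/213).
Pull out 2^2: since 213 ≡ 5 (mod 8), (2/213) = -1, so (2/213)^2 = +1.
Reached (1/213) = 1. Collecting the sign flips along the way, the symbol is -1.

-1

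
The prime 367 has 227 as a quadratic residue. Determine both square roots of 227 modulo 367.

Since 367 ≡ 3 (mod 4), a square root of 227 is 227^((367+1)/4) = 227^92 mod 367.
Repeated squaring: 227^2≡149, 227^4≡181, 227^8≡98, 227^16≡62, 227^32≡174, 227^64≡182 (mod 367).
227^92 = 227^(64+16+8+4) ≡ 31 (mod 367).
Check: 31² = 961 ≡ 227 (mod 367). The two roots are 31 and 336.

31, 336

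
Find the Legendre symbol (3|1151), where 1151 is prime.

1

Reciprocity: 3 ≡ 3 and 1151 ≡ 3 (mod 4), so (3/1151) = −(1151/3).
Reduce top mod 3: now compute (2/3).
Pull out 2: since 3 ≡ 3 (mod 8), (2/3) = -1.
Reached (1/3) = 1. Collecting the sign flips along the way, the symbol is +1.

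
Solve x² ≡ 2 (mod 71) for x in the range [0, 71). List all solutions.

12, 59

Since 71 ≡ 3 (mod 4), a square root of 2 is 2^((71+1)/4) = 2^18 mod 71.
Repeated squaring: 2^2≡4, 2^4≡16, 2^8≡43, 2^16≡3 (mod 71).
2^18 = 2^(16+2) ≡ 12 (mod 71).
Check: 12² = 144 ≡ 2 (mod 71). The two roots are 12 and 59.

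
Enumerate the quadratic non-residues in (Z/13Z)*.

Square k = 1,…,6 (k and 13−k give the same square):
1²=1, 2²=4, 3²=9, 4²≡3, 5²≡12, 6²≡10 (mod 13).
The residues are {1, 3, 4, 9, 10, 12}; the non-residues are the remaining 6 nonzero classes.

2,5,6,7,8,11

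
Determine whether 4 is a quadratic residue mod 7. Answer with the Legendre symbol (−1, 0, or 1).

1

Euler's criterion: (4/7) ≡ 4^3 (mod 7).
4^2 ≡ 2 (mod 7)
4^3 = 4^(2+1) ≡ 1 (mod 7).
Result is 1, so (4/7) = 1.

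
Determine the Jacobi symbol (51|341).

-1

Reciprocity: 51 ≡ 3 and 341 ≡ 1 (mod 4), so (51/341) = +(341/51).
Reduce top mod 51: now compute (35/51).
Reciprocity: 35 ≡ 3 and 51 ≡ 3 (mod 4), so (35/51) = −(51/35).
Reduce top mod 35: now compute (16/35).
Pull out 2^4: since 35 ≡ 3 (mod 8), (2/35) = -1, so (2/35)^4 = +1.
Reached (1/35) = 1. Collecting the sign flips along the way, the symbol is -1.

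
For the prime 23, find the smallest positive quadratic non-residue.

(2/23) = +1, so 2 is a residue.
(3/23) = +1, so 3 is a residue.
(4/23) = +1, so 4 is a residue.
(5/23) = −1, so 5 is the smallest positive non-residue mod 23.

5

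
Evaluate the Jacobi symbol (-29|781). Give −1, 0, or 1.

-1

First reduce: -29 ≡ 752 (mod 781).
Pull out 2^4: since 781 ≡ 5 (mod 8), (2/781) = -1, so (2/781)^4 = +1.
Reciprocity: 47 ≡ 3 and 781 ≡ 1 (mod 4), so (47/781) = +(781/47).
Reduce top mod 47: now compute (29/47).
Reciprocity: 29 ≡ 1 and 47 ≡ 3 (mod 4), so (29/47) = +(47/29).
Reduce top mod 29: now compute (18/29).
Pull out 2: since 29 ≡ 5 (mod 8), (2/29) = -1.
Reciprocity: 9 ≡ 1 and 29 ≡ 1 (mod 4), so (9/29) = +(29/9).
Reduce top mod 9: now compute (2/9).
Pull out 2: since 9 ≡ 1 (mod 8), (2/9) = +1.
Reached (1/9) = 1. Collecting the sign flips along the way, the symbol is -1.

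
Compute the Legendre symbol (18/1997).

-1

Pull out 2: since 1997 ≡ 5 (mod 8), (2/1997) = -1.
Reciprocity: 9 ≡ 1 and 1997 ≡ 1 (mod 4), so (9/1997) = +(1997/9).
Reduce top mod 9: now compute (8/9).
Pull out 2^3: since 9 ≡ 1 (mod 8), (2/9) = +1, so (2/9)^3 = +1.
Reached (1/9) = 1. Collecting the sign flips along the way, the symbol is -1.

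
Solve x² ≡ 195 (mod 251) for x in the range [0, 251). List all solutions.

Since 251 ≡ 3 (mod 4), a square root of 195 is 195^((251+1)/4) = 195^63 mod 251.
Repeated squaring: 195^2≡124, 195^4≡65, 195^8≡209, 195^16≡7, 195^32≡49 (mod 251).
195^63 = 195^(32+16+8+4+2+1) ≡ 114 (mod 251).
Check: 114² = 12996 ≡ 195 (mod 251). The two roots are 114 and 137.

114, 137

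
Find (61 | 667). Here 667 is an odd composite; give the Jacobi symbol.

1

Reciprocity: 61 ≡ 1 and 667 ≡ 3 (mod 4), so (61/667) = +(667/61).
Reduce top mod 61: now compute (57/61).
Reciprocity: 57 ≡ 1 and 61 ≡ 1 (mod 4), so (57/61) = +(61/57).
Reduce top mod 57: now compute (4/57).
Pull out 2^2: since 57 ≡ 1 (mod 8), (2/57) = +1, so (2/57)^2 = +1.
Reached (1/57) = 1. Collecting the sign flips along the way, the symbol is +1.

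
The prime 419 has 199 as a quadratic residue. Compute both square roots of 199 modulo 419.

Since 419 ≡ 3 (mod 4), a square root of 199 is 199^((419+1)/4) = 199^105 mod 419.
Repeated squaring: 199^2≡215, 199^4≡135, 199^8≡208, 199^16≡107, 199^32≡136, 199^64≡60 (mod 419).
199^105 = 199^(64+32+8+1) ≡ 306 (mod 419).
Check: 306² = 93636 ≡ 199 (mod 419). The two roots are 113 and 306.

113, 306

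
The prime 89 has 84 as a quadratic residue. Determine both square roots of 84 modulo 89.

23, 66

89 ≡ 1 (mod 4), so we find a root by search.
Trying successive values, 23² = 529 ≡ 84 (mod 89). The other root is 89 − 23 = 66.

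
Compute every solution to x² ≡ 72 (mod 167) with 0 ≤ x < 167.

78, 89

Since 167 ≡ 3 (mod 4), a square root of 72 is 72^((167+1)/4) = 72^42 mod 167.
Repeated squaring: 72^2≡7, 72^4≡49, 72^8≡63, 72^16≡128, 72^32≡18 (mod 167).
72^42 = 72^(32+8+2) ≡ 89 (mod 167).
Check: 89² = 7921 ≡ 72 (mod 167). The two roots are 78 and 89.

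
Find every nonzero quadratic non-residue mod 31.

3,6,11,12,13,15,17,21,22,23,24,26,27,29,30

Square k = 1,…,15 (k and 31−k give the same square):
1²=1, 2²=4, 3²=9, 4²=16, 5²=25, 6²≡5, 7²≡18, 8²≡2, 9²≡19, 10²≡7, 11²≡28, 12²≡20, 13²≡14, 14²≡10, 15²≡8 (mod 31).
The residues are {1, 2, 4, 5, 7, 8, 9, 10, 14, 16, 18, 19, 20, 25, 28}; the non-residues are the remaining 15 nonzero classes.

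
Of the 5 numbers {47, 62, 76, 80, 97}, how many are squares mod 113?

(47/113) = -1 → non-residue.
(62/113) = +1 → QR.
(76/113) = -1 → non-residue.
(80/113) = -1 → non-residue.
(97/113) = +1 → QR.
Total quadratic residues among the 5: 2.

2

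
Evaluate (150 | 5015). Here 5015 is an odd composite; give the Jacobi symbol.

0

Pull out 2: since 5015 ≡ 7 (mod 8), (2/5015) = +1.
Reciprocity: 75 ≡ 3 and 5015 ≡ 3 (mod 4), so (75/5015) = −(5015/75).
Reduce top mod 75: now compute (65/75).
Reciprocity: 65 ≡ 1 and 75 ≡ 3 (mod 4), so (65/75) = +(75/65).
Reduce top mod 65: now compute (10/65).
Pull out 2: since 65 ≡ 1 (mod 8), (2/65) = +1.
Reciprocity: 5 ≡ 1 and 65 ≡ 1 (mod 4), so (5/65) = +(65/5).
Reduce top mod 5: now compute (0/5).
Top reduces to 0: gcd > 1, so the symbol is 0.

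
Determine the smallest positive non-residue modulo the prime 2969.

3

(2/2969) = +1, so 2 is a residue.
(3/2969) = −1, so 3 is the smallest positive non-residue mod 2969.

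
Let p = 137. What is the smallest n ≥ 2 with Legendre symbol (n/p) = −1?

3

(2/137) = +1, so 2 is a residue.
(3/137) = −1, so 3 is the smallest positive non-residue mod 137.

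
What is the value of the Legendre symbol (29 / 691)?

Reciprocity: 29 ≡ 1 and 691 ≡ 3 (mod 4), so (29/691) = +(691/29).
Reduce top mod 29: now compute (24/29).
Pull out 2^3: since 29 ≡ 5 (mod 8), (2/29) = -1, so (2/29)^3 = -1.
Reciprocity: 3 ≡ 3 and 29 ≡ 1 (mod 4), so (3/29) = +(29/3).
Reduce top mod 3: now compute (2/3).
Pull out 2: since 3 ≡ 3 (mod 8), (2/3) = -1.
Reached (1/3) = 1. Collecting the sign flips along the way, the symbol is +1.

1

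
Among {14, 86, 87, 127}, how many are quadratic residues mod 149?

2

(14/149) = -1 → non-residue.
(86/149) = +1 → QR.
(87/149) = -1 → non-residue.
(127/149) = +1 → QR.
Total quadratic residues among the 4: 2.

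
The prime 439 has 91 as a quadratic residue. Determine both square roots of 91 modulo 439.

199, 240

Since 439 ≡ 3 (mod 4), a square root of 91 is 91^((439+1)/4) = 91^110 mod 439.
Repeated squaring: 91^2≡379, 91^4≡88, 91^8≡281, 91^16≡380, 91^32≡408, 91^64≡83 (mod 439).
91^110 = 91^(64+32+8+4+2) ≡ 199 (mod 439).
Check: 199² = 39601 ≡ 91 (mod 439). The two roots are 199 and 240.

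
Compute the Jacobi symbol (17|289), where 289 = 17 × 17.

Reciprocity: 17 ≡ 1 and 289 ≡ 1 (mod 4), so (17/289) = +(289/17).
Reduce top mod 17: now compute (0/17).
Top reduces to 0: gcd > 1, so the symbol is 0.

0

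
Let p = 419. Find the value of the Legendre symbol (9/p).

Euler's criterion: (9/419) ≡ 9^209 (mod 419).
9^2 ≡ 81 (mod 419)
9^4 ≡ 276 (mod 419)
9^8 ≡ 337 (mod 419)
9^16 ≡ 20 (mod 419)
9^32 ≡ 400 (mod 419)
9^64 ≡ 361 (mod 419)
9^128 ≡ 12 (mod 419)
9^209 = 9^(128+64+16+1) ≡ 1 (mod 419).
Result is 1, so (9/419) = 1.

1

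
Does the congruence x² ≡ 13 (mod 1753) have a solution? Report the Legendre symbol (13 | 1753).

Reciprocity: 13 ≡ 1 and 1753 ≡ 1 (mod 4), so (13/1753) = +(1753/13).
Reduce top mod 13: now compute (11/13).
Reciprocity: 11 ≡ 3 and 13 ≡ 1 (mod 4), so (11/13) = +(13/11).
Reduce top mod 11: now compute (2/11).
Pull out 2: since 11 ≡ 3 (mod 8), (2/11) = -1.
Reached (1/11) = 1. Collecting the sign flips along the way, the symbol is -1.

-1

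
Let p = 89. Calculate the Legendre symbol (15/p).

-1

Reciprocity: 15 ≡ 3 and 89 ≡ 1 (mod 4), so (15/89) = +(89/15).
Reduce top mod 15: now compute (14/15).
Pull out 2: since 15 ≡ 7 (mod 8), (2/15) = +1.
Reciprocity: 7 ≡ 3 and 15 ≡ 3 (mod 4), so (7/15) = −(15/7).
Reduce top mod 7: now compute (1/7).
Reached (1/7) = 1. Collecting the sign flips along the way, the symbol is -1.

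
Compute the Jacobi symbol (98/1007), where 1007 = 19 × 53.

Pull out 2: since 1007 ≡ 7 (mod 8), (2/1007) = +1.
Reciprocity: 49 ≡ 1 and 1007 ≡ 3 (mod 4), so (49/1007) = +(1007/49).
Reduce top mod 49: now compute (27/49).
Reciprocity: 27 ≡ 3 and 49 ≡ 1 (mod 4), so (27/49) = +(49/27).
Reduce top mod 27: now compute (22/27).
Pull out 2: since 27 ≡ 3 (mod 8), (2/27) = -1.
Reciprocity: 11 ≡ 3 and 27 ≡ 3 (mod 4), so (11/27) = −(27/11).
Reduce top mod 11: now compute (5/11).
Reciprocity: 5 ≡ 1 and 11 ≡ 3 (mod 4), so (5/11) = +(11/5).
Reduce top mod 5: now compute (1/5).
Reached (1/5) = 1. Collecting the sign flips along the way, the symbol is +1.

1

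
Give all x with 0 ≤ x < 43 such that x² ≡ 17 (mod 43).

19, 24

Since 43 ≡ 3 (mod 4), a square root of 17 is 17^((43+1)/4) = 17^11 mod 43.
Repeated squaring: 17^2≡31, 17^4≡15, 17^8≡10 (mod 43).
17^11 = 17^(8+2+1) ≡ 24 (mod 43).
Check: 24² = 576 ≡ 17 (mod 43). The two roots are 19 and 24.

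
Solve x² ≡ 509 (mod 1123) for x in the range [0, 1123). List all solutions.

140, 983

Since 1123 ≡ 3 (mod 4), a square root of 509 is 509^((1123+1)/4) = 509^281 mod 1123.
Repeated squaring: 509^2≡791, 509^4≡170, 509^8≡825, 509^16≡87, 509^32≡831, 509^64≡1039, 509^128≡318, 509^256≡54 (mod 1123).
509^281 = 509^(256+16+8+1) ≡ 983 (mod 1123).
Check: 983² = 966289 ≡ 509 (mod 1123). The two roots are 140 and 983.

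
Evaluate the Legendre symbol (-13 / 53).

1

First reduce: -13 ≡ 40 (mod 53).
Pull out 2^3: since 53 ≡ 5 (mod 8), (2/53) = -1, so (2/53)^3 = -1.
Reciprocity: 5 ≡ 1 and 53 ≡ 1 (mod 4), so (5/53) = +(53/5).
Reduce top mod 5: now compute (3/5).
Reciprocity: 3 ≡ 3 and 5 ≡ 1 (mod 4), so (3/5) = +(5/3).
Reduce top mod 3: now compute (2/3).
Pull out 2: since 3 ≡ 3 (mod 8), (2/3) = -1.
Reached (1/3) = 1. Collecting the sign flips along the way, the symbol is +1.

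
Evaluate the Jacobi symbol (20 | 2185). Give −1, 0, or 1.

0

Pull out 2^2: since 2185 ≡ 1 (mod 8), (2/2185) = +1, so (2/2185)^2 = +1.
Reciprocity: 5 ≡ 1 and 2185 ≡ 1 (mod 4), so (5/2185) = +(2185/5).
Reduce top mod 5: now compute (0/5).
Top reduces to 0: gcd > 1, so the symbol is 0.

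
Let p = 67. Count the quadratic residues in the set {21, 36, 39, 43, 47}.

(21/67) = +1 → QR.
(36/67) = +1 → QR.
(39/67) = +1 → QR.
(43/67) = -1 → non-residue.
(47/67) = +1 → QR.
Total quadratic residues among the 5: 4.

4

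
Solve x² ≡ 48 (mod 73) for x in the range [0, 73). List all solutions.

73 ≡ 1 (mod 4), so we find a root by search.
Trying successive values, 11² = 121 ≡ 48 (mod 73). The other root is 73 − 11 = 62.

11, 62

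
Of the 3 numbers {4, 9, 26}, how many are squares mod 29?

(4/29) = +1 → QR.
(9/29) = +1 → QR.
(26/29) = -1 → non-residue.
Total quadratic residues among the 3: 2.

2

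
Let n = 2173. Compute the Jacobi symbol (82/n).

0

Pull out 2: since 2173 ≡ 5 (mod 8), (2/2173) = -1.
Reciprocity: 41 ≡ 1 and 2173 ≡ 1 (mod 4), so (41/2173) = +(2173/41).
Reduce top mod 41: now compute (0/41).
Top reduces to 0: gcd > 1, so the symbol is 0.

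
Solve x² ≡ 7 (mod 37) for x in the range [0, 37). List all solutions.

37 ≡ 1 (mod 4), so we find a root by search.
Trying successive values, 9² = 81 ≡ 7 (mod 37). The other root is 37 − 9 = 28.

9, 28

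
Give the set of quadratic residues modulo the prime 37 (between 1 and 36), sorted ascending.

1 3 4 7 9 10 11 12 16 21 25 26 27 28 30 33 34 36

Square k = 1,…,18 (k and 37−k give the same square):
1²=1, 2²=4, 3²=9, 4²=16, 5²=25, 6²=36, 7²≡12, 8²≡27, 9²≡7, 10²≡26, 11²≡10, 12²≡33, 13²≡21, 14²≡11, 15²≡3, 16²≡34, 17²≡30, 18²≡28 (mod 37).
So the quadratic residues mod 37 are {1, 3, 4, 7, 9, 10, 11, 12, 16, 21, 25, 26, 27, 28, 30, 33, 34, 36}.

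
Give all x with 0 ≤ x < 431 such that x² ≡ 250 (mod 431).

105, 326

Since 431 ≡ 3 (mod 4), a square root of 250 is 250^((431+1)/4) = 250^108 mod 431.
Repeated squaring: 250^2≡5, 250^4≡25, 250^8≡194, 250^16≡139, 250^32≡357, 250^64≡304 (mod 431).
250^108 = 250^(64+32+8+4) ≡ 326 (mod 431).
Check: 326² = 106276 ≡ 250 (mod 431). The two roots are 105 and 326.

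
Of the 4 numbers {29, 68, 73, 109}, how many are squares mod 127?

(29/127) = -1 → non-residue.
(68/127) = +1 → QR.
(73/127) = +1 → QR.
(109/127) = -1 → non-residue.
Total quadratic residues among the 4: 2.

2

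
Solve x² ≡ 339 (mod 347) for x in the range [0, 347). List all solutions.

Since 347 ≡ 3 (mod 4), a square root of 339 is 339^((347+1)/4) = 339^87 mod 347.
Repeated squaring: 339^2≡64, 339^4≡279, 339^8≡113, 339^16≡277, 339^32≡42, 339^64≡29 (mod 347).
339^87 = 339^(64+16+4+2+1) ≡ 133 (mod 347).
Check: 133² = 17689 ≡ 339 (mod 347). The two roots are 133 and 214.

133, 214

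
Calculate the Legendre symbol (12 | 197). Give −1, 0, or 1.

-1

Pull out 2^2: since 197 ≡ 5 (mod 8), (2/197) = -1, so (2/197)^2 = +1.
Reciprocity: 3 ≡ 3 and 197 ≡ 1 (mod 4), so (3/197) = +(197/3).
Reduce top mod 3: now compute (2/3).
Pull out 2: since 3 ≡ 3 (mod 8), (2/3) = -1.
Reached (1/3) = 1. Collecting the sign flips along the way, the symbol is -1.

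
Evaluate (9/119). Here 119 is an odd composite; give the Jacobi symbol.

1

Reciprocity: 9 ≡ 1 and 119 ≡ 3 (mod 4), so (9/119) = +(119/9).
Reduce top mod 9: now compute (2/9).
Pull out 2: since 9 ≡ 1 (mod 8), (2/9) = +1.
Reached (1/9) = 1. Collecting the sign flips along the way, the symbol is +1.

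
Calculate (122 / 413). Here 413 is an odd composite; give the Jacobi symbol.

Pull out 2: since 413 ≡ 5 (mod 8), (2/413) = -1.
Reciprocity: 61 ≡ 1 and 413 ≡ 1 (mod 4), so (61/413) = +(413/61).
Reduce top mod 61: now compute (47/61).
Reciprocity: 47 ≡ 3 and 61 ≡ 1 (mod 4), so (47/61) = +(61/47).
Reduce top mod 47: now compute (14/47).
Pull out 2: since 47 ≡ 7 (mod 8), (2/47) = +1.
Reciprocity: 7 ≡ 3 and 47 ≡ 3 (mod 4), so (7/47) = −(47/7).
Reduce top mod 7: now compute (5/7).
Reciprocity: 5 ≡ 1 and 7 ≡ 3 (mod 4), so (5/7) = +(7/5).
Reduce top mod 5: now compute (2/5).
Pull out 2: since 5 ≡ 5 (mod 8), (2/5) = -1.
Reached (1/5) = 1. Collecting the sign flips along the way, the symbol is -1.

-1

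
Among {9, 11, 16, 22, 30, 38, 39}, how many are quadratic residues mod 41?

3

(9/41) = +1 → QR.
(11/41) = -1 → non-residue.
(16/41) = +1 → QR.
(22/41) = -1 → non-residue.
(30/41) = -1 → non-residue.
(38/41) = -1 → non-residue.
(39/41) = +1 → QR.
Total quadratic residues among the 7: 3.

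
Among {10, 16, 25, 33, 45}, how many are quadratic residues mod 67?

(10/67) = +1 → QR.
(16/67) = +1 → QR.
(25/67) = +1 → QR.
(33/67) = +1 → QR.
(45/67) = -1 → non-residue.
Total quadratic residues among the 5: 4.

4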